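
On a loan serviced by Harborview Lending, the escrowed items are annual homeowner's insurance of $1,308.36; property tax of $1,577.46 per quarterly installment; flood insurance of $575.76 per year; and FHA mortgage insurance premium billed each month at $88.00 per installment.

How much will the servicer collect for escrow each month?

Homeowner's insurance = $1,308.36/yr
Property tax = $1,577.46 × 4 = $6,309.84/yr
Flood insurance = $575.76/yr
FHA mortgage insurance premium = $88.00 × 12 = $1,056.00/yr
Annual escrow total = $9,249.96
Monthly = $9,249.96 / 12 = $770.83

$770.83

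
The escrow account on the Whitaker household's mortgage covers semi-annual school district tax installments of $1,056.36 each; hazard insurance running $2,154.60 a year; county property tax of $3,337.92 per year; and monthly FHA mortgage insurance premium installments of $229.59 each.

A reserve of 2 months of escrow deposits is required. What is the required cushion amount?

$1,726.72

School district tax: $1,056.36 × 2 = $2,112.72 per year
Hazard insurance: $2,154.60 per year
County property tax: $3,337.92 per year
FHA mortgage insurance premium: $229.59 × 12 = $2,755.08 per year
Yearly total = $2,112.72 + $2,154.60 + $3,337.92 + $2,755.08 = $10,360.32
Monthly escrow = $10,360.32 ÷ 12 = $863.36
Reserve = 2 × $863.36 = $1,726.72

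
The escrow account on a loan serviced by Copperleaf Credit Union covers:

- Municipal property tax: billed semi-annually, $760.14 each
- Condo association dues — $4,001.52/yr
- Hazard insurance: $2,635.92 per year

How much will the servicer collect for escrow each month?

$679.81

Municipal property tax: $760.14 × 2 = $1,520.28 annually
Condo association dues: $4,001.52 annually
Hazard insurance: $2,635.92 annually
Annual escrow total = $8,157.72
Per month = $8,157.72 / 12 = $679.81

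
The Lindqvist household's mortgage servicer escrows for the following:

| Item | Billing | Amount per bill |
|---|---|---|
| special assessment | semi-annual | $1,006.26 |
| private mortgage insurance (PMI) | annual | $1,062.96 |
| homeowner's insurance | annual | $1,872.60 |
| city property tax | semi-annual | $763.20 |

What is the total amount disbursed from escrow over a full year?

$6,474.48

Special assessment — $1,006.26 × 2 = $2,012.52 per year
Private mortgage insurance (PMI) — $1,062.96 per year
Homeowner's insurance — $1,872.60 per year
City property tax — $763.20 × 2 = $1,526.40 per year
Total per year = $2,012.52 + $1,062.96 + $1,872.60 + $1,526.40 = $6,474.48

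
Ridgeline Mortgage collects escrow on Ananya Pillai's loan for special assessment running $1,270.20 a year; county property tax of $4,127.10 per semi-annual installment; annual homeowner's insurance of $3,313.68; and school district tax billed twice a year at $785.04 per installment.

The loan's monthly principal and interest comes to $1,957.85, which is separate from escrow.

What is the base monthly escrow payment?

Special assessment: $1,270.20
County property tax: $4,127.10 × 2 = $8,254.20
Homeowner's insurance: $3,313.68
School district tax: $785.04 × 2 = $1,570.08
Total per year = $14,408.16
Per month = $14,408.16 / 12 = $1,200.68

$1,200.68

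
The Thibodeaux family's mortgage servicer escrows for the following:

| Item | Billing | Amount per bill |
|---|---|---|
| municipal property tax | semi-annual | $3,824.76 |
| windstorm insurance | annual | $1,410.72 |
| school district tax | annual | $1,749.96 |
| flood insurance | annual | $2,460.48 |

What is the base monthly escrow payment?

Municipal property tax = $3,824.76 × 2 = $7,649.52
Windstorm insurance = $1,410.72
School district tax = $1,749.96
Flood insurance = $2,460.48
Annual escrow total = $13,270.68
Monthly escrow = $13,270.68 ÷ 12 = $1,105.89

$1,105.89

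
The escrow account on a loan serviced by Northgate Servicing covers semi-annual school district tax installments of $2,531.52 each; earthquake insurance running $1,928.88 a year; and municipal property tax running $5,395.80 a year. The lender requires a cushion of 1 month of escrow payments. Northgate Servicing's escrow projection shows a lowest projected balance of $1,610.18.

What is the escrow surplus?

School district tax: $2,531.52 × 2 = $5,063.04/yr
Earthquake insurance: $1,928.88/yr
Municipal property tax: $5,395.80/yr
Total per year = $5,063.04 + $1,928.88 + $5,395.80 = $12,387.72
Per month = $12,387.72 ÷ 12 = $1,032.31
Required reserve = 1 × $1,032.31 = $1,032.31
Excess over cushion: $1,610.18 − $1,032.31 = $577.87

$577.87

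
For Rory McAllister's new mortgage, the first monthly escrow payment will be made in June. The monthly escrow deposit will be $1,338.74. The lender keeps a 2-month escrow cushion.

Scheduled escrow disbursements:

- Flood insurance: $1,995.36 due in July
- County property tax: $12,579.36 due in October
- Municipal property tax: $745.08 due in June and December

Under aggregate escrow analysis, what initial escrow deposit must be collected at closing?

Cushion = 2 × $1,338.74 = $2,677.48
Trial balance (start $0, +$1,338.74 each month, − disbursements):
  Jun: +$1,338.74 − $745.08 → $593.66
  Jul: +$1,338.74 − $1,995.36 → -$62.96
  Aug: +$1,338.74 → $1,275.78
  Sep: +$1,338.74 → $2,614.52
  Oct: +$1,338.74 − $12,579.36 → -$8,626.10
  Nov: +$1,338.74 → -$7,287.36
  Dec: +$1,338.74 − $745.08 → -$6,693.70
  Jan: +$1,338.74 → -$5,354.96
  Feb: +$1,338.74 → -$4,016.22
  Mar: +$1,338.74 → -$2,677.48
  Apr: +$1,338.74 → -$1,338.74
  May: +$1,338.74 → $0.00
Lowest trial balance = -$8,626.10 (Oct)
Initial deposit = cushion − low point = $2,677.48 − (-$8,626.10) = $11,303.58

$11,303.58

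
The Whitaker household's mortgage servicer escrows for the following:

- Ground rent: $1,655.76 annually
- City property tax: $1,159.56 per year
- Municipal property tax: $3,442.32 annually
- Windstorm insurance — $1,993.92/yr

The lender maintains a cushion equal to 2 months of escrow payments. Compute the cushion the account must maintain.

$1,375.26

Ground rent: $1,655.76 annually
City property tax: $1,159.56 annually
Municipal property tax: $3,442.32 annually
Windstorm insurance: $1,993.92 annually
Total annual escrow = $8,251.56
Monthly = $8,251.56 ÷ 12 = $687.63
Cushion = 2 × $687.63 = $1,375.26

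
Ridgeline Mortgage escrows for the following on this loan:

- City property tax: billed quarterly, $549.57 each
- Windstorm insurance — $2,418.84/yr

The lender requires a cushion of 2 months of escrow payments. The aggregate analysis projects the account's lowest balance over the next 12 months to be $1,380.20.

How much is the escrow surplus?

$610.68

City property tax = $549.57 × 4 = $2,198.28/yr
Windstorm insurance = $2,418.84/yr
Annual escrow total = $2,198.28 + $2,418.84 = $4,617.12
Per month = $4,617.12 ÷ 12 = $384.76
Required cushion = 2 × $384.76 = $769.52
Excess over cushion: $1,380.20 − $769.52 = $610.68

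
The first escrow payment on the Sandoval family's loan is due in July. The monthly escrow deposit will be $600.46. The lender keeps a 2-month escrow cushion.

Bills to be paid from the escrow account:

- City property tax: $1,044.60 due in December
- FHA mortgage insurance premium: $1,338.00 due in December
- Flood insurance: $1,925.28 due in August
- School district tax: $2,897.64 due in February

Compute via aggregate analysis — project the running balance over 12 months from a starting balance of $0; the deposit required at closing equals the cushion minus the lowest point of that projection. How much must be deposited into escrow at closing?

Cushion = 2 × $600.46 = $1,200.92
Trial balance (start $0, +$600.46 each month, − disbursements):
  Jul: +$600.46 → $600.46
  Aug: +$600.46 − $1,925.28 → -$724.36
  Sep: +$600.46 → -$123.90
  Oct: +$600.46 → $476.56
  Nov: +$600.46 → $1,077.02
  Dec: +$600.46 − $2,382.60 → -$705.12
  Jan: +$600.46 → -$104.66
  Feb: +$600.46 − $2,897.64 → -$2,401.84
  Mar: +$600.46 → -$1,801.38
  Apr: +$600.46 → -$1,200.92
  May: +$600.46 → -$600.46
  Jun: +$600.46 → $0.00
Lowest trial balance = -$2,401.84 (Feb)
Initial deposit = cushion − low point = $1,200.92 − (-$2,401.84) = $3,602.76

$3,602.76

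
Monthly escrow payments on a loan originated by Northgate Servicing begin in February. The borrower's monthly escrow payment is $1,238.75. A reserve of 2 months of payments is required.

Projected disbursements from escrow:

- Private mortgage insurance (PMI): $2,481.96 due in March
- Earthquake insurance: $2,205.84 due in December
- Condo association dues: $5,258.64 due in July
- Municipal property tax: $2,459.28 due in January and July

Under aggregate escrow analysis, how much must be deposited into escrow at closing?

Cushion = 2 × $1,238.75 = $2,477.50
Trial balance (start $0, +$1,238.75 each month, − disbursements):
  Feb: +$1,238.75 → $1,238.75
  Mar: +$1,238.75 − $2,481.96 → -$4.46
  Apr: +$1,238.75 → $1,234.29
  May: +$1,238.75 → $2,473.04
  Jun: +$1,238.75 → $3,711.79
  Jul: +$1,238.75 − $7,717.92 → -$2,767.38
  Aug: +$1,238.75 → -$1,528.63
  Sep: +$1,238.75 → -$289.88
  Oct: +$1,238.75 → $948.87
  Nov: +$1,238.75 → $2,187.62
  Dec: +$1,238.75 − $2,205.84 → $1,220.53
  Jan: +$1,238.75 − $2,459.28 → $0.00
Lowest trial balance = -$2,767.38 (Jul)
Initial deposit = cushion − low point = $2,477.50 − (-$2,767.38) = $5,244.88

$5,244.88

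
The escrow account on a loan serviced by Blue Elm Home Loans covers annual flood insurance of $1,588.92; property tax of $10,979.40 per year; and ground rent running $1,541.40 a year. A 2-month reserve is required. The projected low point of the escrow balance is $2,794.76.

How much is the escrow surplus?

Flood insurance: $1,588.92 annually
Property tax: $10,979.40 annually
Ground rent: $1,541.40 annually
Yearly total = $1,588.92 + $10,979.40 + $1,541.40 = $14,109.72
Base monthly escrow = $14,109.72 ÷ 12 = $1,175.81
Required reserve = 2 × $1,175.81 = $2,351.62
Excess over cushion: $2,794.76 − $2,351.62 = $443.14

$443.14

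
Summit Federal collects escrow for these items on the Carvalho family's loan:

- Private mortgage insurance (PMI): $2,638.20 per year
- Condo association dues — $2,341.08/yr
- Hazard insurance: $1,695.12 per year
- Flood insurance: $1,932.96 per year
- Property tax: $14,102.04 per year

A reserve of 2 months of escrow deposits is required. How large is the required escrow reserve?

$3,784.90

Private mortgage insurance (PMI) — $2,638.20 per year
Condo association dues — $2,341.08 per year
Hazard insurance — $1,695.12 per year
Flood insurance — $1,932.96 per year
Property tax — $14,102.04 per year
Annual escrow total = $22,709.40
Monthly = $22,709.40 / 12 = $1,892.45
Reserve = 2 × $1,892.45 = $3,784.90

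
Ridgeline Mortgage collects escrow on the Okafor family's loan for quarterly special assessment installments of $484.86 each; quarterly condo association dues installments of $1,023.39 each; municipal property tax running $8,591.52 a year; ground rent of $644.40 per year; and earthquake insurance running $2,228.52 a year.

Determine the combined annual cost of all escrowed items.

Special assessment = $484.86 × 4 = $1,939.44 annually
Condo association dues = $1,023.39 × 4 = $4,093.56 annually
Municipal property tax = $8,591.52 annually
Ground rent = $644.40 annually
Earthquake insurance = $2,228.52 annually
Annual escrow total = $1,939.44 + $4,093.56 + $8,591.52 + $644.40 + $2,228.52 = $17,497.44

$17,497.44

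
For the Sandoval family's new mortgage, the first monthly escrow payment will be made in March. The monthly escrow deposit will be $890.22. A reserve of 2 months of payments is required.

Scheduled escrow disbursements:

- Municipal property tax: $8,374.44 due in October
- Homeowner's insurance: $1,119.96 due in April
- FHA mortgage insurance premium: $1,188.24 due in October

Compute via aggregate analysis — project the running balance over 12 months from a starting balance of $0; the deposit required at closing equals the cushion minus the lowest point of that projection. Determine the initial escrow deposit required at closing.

Cushion = 2 × $890.22 = $1,780.44
Trial balance (start $0, +$890.22 each month, − disbursements):
  Mar: +$890.22 → $890.22
  Apr: +$890.22 − $1,119.96 → $660.48
  May: +$890.22 → $1,550.70
  Jun: +$890.22 → $2,440.92
  Jul: +$890.22 → $3,331.14
  Aug: +$890.22 → $4,221.36
  Sep: +$890.22 → $5,111.58
  Oct: +$890.22 − $9,562.68 → -$3,560.88
  Nov: +$890.22 → -$2,670.66
  Dec: +$890.22 → -$1,780.44
  Jan: +$890.22 → -$890.22
  Feb: +$890.22 → $0.00
Lowest trial balance = -$3,560.88 (Oct)
Initial deposit = cushion − low point = $1,780.44 − (-$3,560.88) = $5,341.32

$5,341.32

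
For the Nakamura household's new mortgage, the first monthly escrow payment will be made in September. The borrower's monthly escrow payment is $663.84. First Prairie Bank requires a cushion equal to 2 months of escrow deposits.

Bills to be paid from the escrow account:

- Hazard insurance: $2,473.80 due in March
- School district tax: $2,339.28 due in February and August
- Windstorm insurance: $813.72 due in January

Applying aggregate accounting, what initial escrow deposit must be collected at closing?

$2,307.60

Cushion = 2 × $663.84 = $1,327.68
Trial balance (start $0, +$663.84 each month, − disbursements):
  Sep: +$663.84 → $663.84
  Oct: +$663.84 → $1,327.68
  Nov: +$663.84 → $1,991.52
  Dec: +$663.84 → $2,655.36
  Jan: +$663.84 − $813.72 → $2,505.48
  Feb: +$663.84 − $2,339.28 → $830.04
  Mar: +$663.84 − $2,473.80 → -$979.92
  Apr: +$663.84 → -$316.08
  May: +$663.84 → $347.76
  Jun: +$663.84 → $1,011.60
  Jul: +$663.84 → $1,675.44
  Aug: +$663.84 − $2,339.28 → $0.00
Lowest trial balance = -$979.92 (Mar)
Initial deposit = cushion − low point = $1,327.68 − (-$979.92) = $2,307.60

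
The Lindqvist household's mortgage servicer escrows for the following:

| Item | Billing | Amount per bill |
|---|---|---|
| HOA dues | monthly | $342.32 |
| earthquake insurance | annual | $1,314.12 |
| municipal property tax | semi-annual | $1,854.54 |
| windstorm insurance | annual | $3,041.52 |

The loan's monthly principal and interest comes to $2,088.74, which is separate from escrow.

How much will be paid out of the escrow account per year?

HOA dues — $342.32 × 12 = $4,107.84
Earthquake insurance — $1,314.12
Municipal property tax — $1,854.54 × 2 = $3,709.08
Windstorm insurance — $3,041.52
Annual escrow total = $4,107.84 + $1,314.12 + $3,709.08 + $3,041.52 = $12,172.56

$12,172.56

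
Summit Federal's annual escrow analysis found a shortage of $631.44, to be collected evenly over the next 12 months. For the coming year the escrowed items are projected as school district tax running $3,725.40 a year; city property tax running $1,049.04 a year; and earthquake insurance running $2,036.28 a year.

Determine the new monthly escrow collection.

School district tax — $3,725.40/yr
City property tax — $1,049.04/yr
Earthquake insurance — $2,036.28/yr
Yearly total = $6,810.72
Per month = $6,810.72 / 12 = $567.56
Shortage per month = $631.44 / 12 = $52.62
New monthly escrow = $567.56 + $52.62 = $620.18

$620.18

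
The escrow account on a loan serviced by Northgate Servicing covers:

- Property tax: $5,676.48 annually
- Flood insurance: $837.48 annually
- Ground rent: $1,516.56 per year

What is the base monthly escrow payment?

Property tax: $5,676.48 per year
Flood insurance: $837.48 per year
Ground rent: $1,516.56 per year
Total per year = $5,676.48 + $837.48 + $1,516.56 = $8,030.52
Base monthly escrow = $8,030.52 / 12 = $669.21

$669.21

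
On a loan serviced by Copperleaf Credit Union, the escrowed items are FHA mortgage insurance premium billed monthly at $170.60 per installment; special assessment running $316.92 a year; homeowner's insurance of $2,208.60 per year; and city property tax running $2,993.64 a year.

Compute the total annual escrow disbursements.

$7,566.36

FHA mortgage insurance premium: $170.60 × 12 = $2,047.20
Special assessment: $316.92
Homeowner's insurance: $2,208.60
City property tax: $2,993.64
Combined annual = $7,566.36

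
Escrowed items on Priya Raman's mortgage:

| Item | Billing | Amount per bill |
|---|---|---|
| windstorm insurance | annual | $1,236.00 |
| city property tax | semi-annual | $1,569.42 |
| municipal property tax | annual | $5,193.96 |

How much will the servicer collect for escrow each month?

$797.40

Windstorm insurance = $1,236.00/yr
City property tax = $1,569.42 × 2 = $3,138.84/yr
Municipal property tax = $5,193.96/yr
Total annual escrow = $1,236.00 + $3,138.84 + $5,193.96 = $9,568.80
Per month = $9,568.80 / 12 = $797.40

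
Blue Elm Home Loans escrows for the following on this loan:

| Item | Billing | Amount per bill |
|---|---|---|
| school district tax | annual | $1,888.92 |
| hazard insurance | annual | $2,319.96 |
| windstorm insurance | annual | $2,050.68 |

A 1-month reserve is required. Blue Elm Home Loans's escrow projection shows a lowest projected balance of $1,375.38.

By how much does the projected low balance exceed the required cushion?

$853.75

School district tax: $1,888.92 annually
Hazard insurance: $2,319.96 annually
Windstorm insurance: $2,050.68 annually
Combined annual = $1,888.92 + $2,319.96 + $2,050.68 = $6,259.56
Base monthly escrow = $6,259.56 ÷ 12 = $521.63
Cushion = 1 × $521.63 = $521.63
Excess over cushion: $1,375.38 − $521.63 = $853.75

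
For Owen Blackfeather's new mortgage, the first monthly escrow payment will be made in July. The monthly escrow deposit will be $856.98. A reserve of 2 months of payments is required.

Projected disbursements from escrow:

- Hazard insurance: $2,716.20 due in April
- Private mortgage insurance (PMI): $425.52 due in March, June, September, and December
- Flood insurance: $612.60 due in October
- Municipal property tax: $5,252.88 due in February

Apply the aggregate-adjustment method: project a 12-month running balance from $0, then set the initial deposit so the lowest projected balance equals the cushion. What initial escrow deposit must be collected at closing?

Cushion = 2 × $856.98 = $1,713.96
Trial balance (start $0, +$856.98 each month, − disbursements):
  Jul: +$856.98 → $856.98
  Aug: +$856.98 → $1,713.96
  Sep: +$856.98 − $425.52 → $2,145.42
  Oct: +$856.98 − $612.60 → $2,389.80
  Nov: +$856.98 → $3,246.78
  Dec: +$856.98 − $425.52 → $3,678.24
  Jan: +$856.98 → $4,535.22
  Feb: +$856.98 − $5,252.88 → $139.32
  Mar: +$856.98 − $425.52 → $570.78
  Apr: +$856.98 − $2,716.20 → -$1,288.44
  May: +$856.98 → -$431.46
  Jun: +$856.98 − $425.52 → $0.00
Lowest trial balance = -$1,288.44 (Apr)
Initial deposit = cushion − low point = $1,713.96 − (-$1,288.44) = $3,002.40

$3,002.40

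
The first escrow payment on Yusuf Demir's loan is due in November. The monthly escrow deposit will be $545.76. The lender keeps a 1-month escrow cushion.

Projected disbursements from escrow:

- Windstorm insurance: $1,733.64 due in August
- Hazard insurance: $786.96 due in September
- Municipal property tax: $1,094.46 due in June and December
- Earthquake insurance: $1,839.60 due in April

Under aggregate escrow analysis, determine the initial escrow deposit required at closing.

Cushion = 1 × $545.76 = $545.76
Trial balance (start $0, +$545.76 each month, − disbursements):
  Nov: +$545.76 → $545.76
  Dec: +$545.76 − $1,094.46 → -$2.94
  Jan: +$545.76 → $542.82
  Feb: +$545.76 → $1,088.58
  Mar: +$545.76 → $1,634.34
  Apr: +$545.76 − $1,839.60 → $340.50
  May: +$545.76 → $886.26
  Jun: +$545.76 − $1,094.46 → $337.56
  Jul: +$545.76 → $883.32
  Aug: +$545.76 − $1,733.64 → -$304.56
  Sep: +$545.76 − $786.96 → -$545.76
  Oct: +$545.76 → $0.00
Lowest trial balance = -$545.76 (Sep)
Initial deposit = cushion − low point = $545.76 − (-$545.76) = $1,091.52

$1,091.52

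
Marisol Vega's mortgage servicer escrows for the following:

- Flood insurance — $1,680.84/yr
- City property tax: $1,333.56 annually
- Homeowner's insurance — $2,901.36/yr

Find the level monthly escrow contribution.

$492.98

Flood insurance = $1,680.84/yr
City property tax = $1,333.56/yr
Homeowner's insurance = $2,901.36/yr
Annual escrow total = $1,680.84 + $1,333.56 + $2,901.36 = $5,915.76
Per month = $5,915.76 / 12 = $492.98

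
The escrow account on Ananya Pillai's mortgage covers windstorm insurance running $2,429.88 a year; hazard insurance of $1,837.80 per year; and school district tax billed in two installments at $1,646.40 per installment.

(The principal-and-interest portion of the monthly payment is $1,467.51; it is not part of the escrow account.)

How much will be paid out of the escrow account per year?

Windstorm insurance: $2,429.88/yr
Hazard insurance: $1,837.80/yr
School district tax: $1,646.40 × 2 = $3,292.80/yr
Combined annual = $7,560.48

$7,560.48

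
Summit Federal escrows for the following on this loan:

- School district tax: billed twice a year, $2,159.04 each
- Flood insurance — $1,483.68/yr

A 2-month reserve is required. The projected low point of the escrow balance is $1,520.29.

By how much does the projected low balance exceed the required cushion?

$553.33

School district tax: $2,159.04 × 2 = $4,318.08 per year
Flood insurance: $1,483.68 per year
Annual escrow total = $4,318.08 + $1,483.68 = $5,801.76
Monthly escrow = $5,801.76 / 12 = $483.48
Required reserve = 2 × $483.48 = $966.96
Surplus = $1,520.29 − $966.96 = $553.33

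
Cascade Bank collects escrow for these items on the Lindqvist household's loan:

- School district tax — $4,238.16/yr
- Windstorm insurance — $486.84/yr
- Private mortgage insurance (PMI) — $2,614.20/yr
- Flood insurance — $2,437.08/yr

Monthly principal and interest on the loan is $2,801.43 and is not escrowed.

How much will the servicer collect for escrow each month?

School district tax = $4,238.16/yr
Windstorm insurance = $486.84/yr
Private mortgage insurance (PMI) = $2,614.20/yr
Flood insurance = $2,437.08/yr
Total per year = $9,776.28
Per month = $9,776.28 ÷ 12 = $814.69

$814.69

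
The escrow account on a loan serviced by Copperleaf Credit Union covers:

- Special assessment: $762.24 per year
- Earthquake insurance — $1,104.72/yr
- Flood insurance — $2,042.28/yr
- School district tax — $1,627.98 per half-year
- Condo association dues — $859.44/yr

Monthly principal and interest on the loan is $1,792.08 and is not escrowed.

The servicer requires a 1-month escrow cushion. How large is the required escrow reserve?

$668.72

Special assessment = $762.24 annually
Earthquake insurance = $1,104.72 annually
Flood insurance = $2,042.28 annually
School district tax = $1,627.98 × 2 = $3,255.96 annually
Condo association dues = $859.44 annually
Yearly total = $762.24 + $1,104.72 + $2,042.28 + $3,255.96 + $859.44 = $8,024.64
Base monthly escrow = $8,024.64 / 12 = $668.72
Required cushion = 1 × $668.72 = $668.72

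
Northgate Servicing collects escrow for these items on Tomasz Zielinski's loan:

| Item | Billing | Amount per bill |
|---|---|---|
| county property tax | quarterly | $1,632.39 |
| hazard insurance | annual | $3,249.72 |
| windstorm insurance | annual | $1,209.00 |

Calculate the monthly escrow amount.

County property tax — $1,632.39 × 4 = $6,529.56 per year
Hazard insurance — $3,249.72 per year
Windstorm insurance — $1,209.00 per year
Total annual escrow = $10,988.28
Per month = $10,988.28 ÷ 12 = $915.69

$915.69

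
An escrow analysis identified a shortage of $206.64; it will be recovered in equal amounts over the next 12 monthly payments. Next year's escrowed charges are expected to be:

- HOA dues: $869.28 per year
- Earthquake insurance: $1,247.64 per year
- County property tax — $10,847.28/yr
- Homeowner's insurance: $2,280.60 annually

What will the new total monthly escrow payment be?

HOA dues — $869.28 annually
Earthquake insurance — $1,247.64 annually
County property tax — $10,847.28 annually
Homeowner's insurance — $2,280.60 annually
Total annual escrow = $869.28 + $1,247.64 + $10,847.28 + $2,280.60 = $15,244.80
Monthly escrow = $15,244.80 / 12 = $1,270.40
Shortage spread = $206.64 / 12 = $17.22/mo
New monthly escrow = $1,270.40 + $17.22 = $1,287.62

$1,287.62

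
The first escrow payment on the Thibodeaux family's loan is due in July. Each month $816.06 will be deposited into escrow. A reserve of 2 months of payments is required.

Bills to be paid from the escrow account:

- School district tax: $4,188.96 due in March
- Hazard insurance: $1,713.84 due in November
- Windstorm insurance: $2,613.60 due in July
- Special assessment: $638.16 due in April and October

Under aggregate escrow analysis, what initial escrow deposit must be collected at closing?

Cushion = 2 × $816.06 = $1,632.12
Trial balance (start $0, +$816.06 each month, − disbursements):
  Jul: +$816.06 − $2,613.60 → -$1,797.54
  Aug: +$816.06 → -$981.48
  Sep: +$816.06 → -$165.42
  Oct: +$816.06 − $638.16 → $12.48
  Nov: +$816.06 − $1,713.84 → -$885.30
  Dec: +$816.06 → -$69.24
  Jan: +$816.06 → $746.82
  Feb: +$816.06 → $1,562.88
  Mar: +$816.06 − $4,188.96 → -$1,810.02
  Apr: +$816.06 − $638.16 → -$1,632.12
  May: +$816.06 → -$816.06
  Jun: +$816.06 → $0.00
Lowest trial balance = -$1,810.02 (Mar)
Initial deposit = cushion − low point = $1,632.12 − (-$1,810.02) = $3,442.14

$3,442.14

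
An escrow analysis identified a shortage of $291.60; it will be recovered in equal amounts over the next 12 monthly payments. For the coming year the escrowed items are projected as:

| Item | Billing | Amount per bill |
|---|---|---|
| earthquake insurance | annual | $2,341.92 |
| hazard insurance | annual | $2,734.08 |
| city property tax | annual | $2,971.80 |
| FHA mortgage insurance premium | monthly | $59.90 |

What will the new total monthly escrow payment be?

$754.85

Earthquake insurance: $2,341.92/yr
Hazard insurance: $2,734.08/yr
City property tax: $2,971.80/yr
FHA mortgage insurance premium: $59.90 × 12 = $718.80/yr
Combined annual = $2,341.92 + $2,734.08 + $2,971.80 + $718.80 = $8,766.60
Per month = $8,766.60 / 12 = $730.55
Shortage spread = $291.60 ÷ 12 = $24.30/mo
Adjusted monthly = $730.55 + $24.30 = $754.85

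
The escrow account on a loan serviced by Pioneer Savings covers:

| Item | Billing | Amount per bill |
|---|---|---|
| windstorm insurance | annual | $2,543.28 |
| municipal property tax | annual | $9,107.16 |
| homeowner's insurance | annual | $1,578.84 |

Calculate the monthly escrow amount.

Windstorm insurance: $2,543.28/yr
Municipal property tax: $9,107.16/yr
Homeowner's insurance: $1,578.84/yr
Combined annual = $2,543.28 + $9,107.16 + $1,578.84 = $13,229.28
Per month = $13,229.28 ÷ 12 = $1,102.44

$1,102.44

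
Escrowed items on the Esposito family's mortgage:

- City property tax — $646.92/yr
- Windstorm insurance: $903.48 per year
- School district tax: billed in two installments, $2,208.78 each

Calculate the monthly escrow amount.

City property tax: $646.92 annually
Windstorm insurance: $903.48 annually
School district tax: $2,208.78 × 2 = $4,417.56 annually
Annual escrow total = $646.92 + $903.48 + $4,417.56 = $5,967.96
Monthly escrow = $5,967.96 ÷ 12 = $497.33

$497.33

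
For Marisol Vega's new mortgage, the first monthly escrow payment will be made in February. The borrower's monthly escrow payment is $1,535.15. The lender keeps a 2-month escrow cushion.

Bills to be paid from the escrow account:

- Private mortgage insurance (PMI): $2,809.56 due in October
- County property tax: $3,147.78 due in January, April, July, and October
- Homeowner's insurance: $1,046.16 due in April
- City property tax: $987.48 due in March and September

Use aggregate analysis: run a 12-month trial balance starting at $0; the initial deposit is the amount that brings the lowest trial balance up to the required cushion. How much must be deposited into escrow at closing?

$4,527.97

Cushion = 2 × $1,535.15 = $3,070.30
Trial balance (start $0, +$1,535.15 each month, − disbursements):
  Feb: +$1,535.15 → $1,535.15
  Mar: +$1,535.15 − $987.48 → $2,082.82
  Apr: +$1,535.15 − $4,193.94 → -$575.97
  May: +$1,535.15 → $959.18
  Jun: +$1,535.15 → $2,494.33
  Jul: +$1,535.15 − $3,147.78 → $881.70
  Aug: +$1,535.15 → $2,416.85
  Sep: +$1,535.15 − $987.48 → $2,964.52
  Oct: +$1,535.15 − $5,957.34 → -$1,457.67
  Nov: +$1,535.15 → $77.48
  Dec: +$1,535.15 → $1,612.63
  Jan: +$1,535.15 − $3,147.78 → $0.00
Lowest trial balance = -$1,457.67 (Oct)
Initial deposit = cushion − low point = $3,070.30 − (-$1,457.67) = $4,527.97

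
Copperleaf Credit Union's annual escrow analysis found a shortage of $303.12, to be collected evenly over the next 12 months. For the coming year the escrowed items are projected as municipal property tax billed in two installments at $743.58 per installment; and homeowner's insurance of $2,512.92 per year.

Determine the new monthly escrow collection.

$358.60

Municipal property tax — $743.58 × 2 = $1,487.16 per year
Homeowner's insurance — $2,512.92 per year
Annual escrow total = $1,487.16 + $2,512.92 = $4,000.08
Base monthly escrow = $4,000.08 ÷ 12 = $333.34
Monthly shortage recovery: $303.12 / 12 = $25.26
New monthly escrow = $333.34 + $25.26 = $358.60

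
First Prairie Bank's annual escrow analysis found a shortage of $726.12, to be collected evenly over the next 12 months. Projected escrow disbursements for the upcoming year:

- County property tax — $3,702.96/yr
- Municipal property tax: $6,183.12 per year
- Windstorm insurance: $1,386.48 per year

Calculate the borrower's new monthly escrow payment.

County property tax: $3,702.96 annually
Municipal property tax: $6,183.12 annually
Windstorm insurance: $1,386.48 annually
Yearly total = $11,272.56
Per month = $11,272.56 / 12 = $939.38
Monthly shortage recovery: $726.12 / 12 = $60.51
New monthly escrow = $939.38 + $60.51 = $999.89

$999.89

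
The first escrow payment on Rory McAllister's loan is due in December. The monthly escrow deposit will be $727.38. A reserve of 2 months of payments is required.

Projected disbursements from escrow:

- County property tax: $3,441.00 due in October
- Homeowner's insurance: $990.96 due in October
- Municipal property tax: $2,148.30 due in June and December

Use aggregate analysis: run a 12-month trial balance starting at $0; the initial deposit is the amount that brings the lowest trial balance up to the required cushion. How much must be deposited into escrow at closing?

$2,875.68

Cushion = 2 × $727.38 = $1,454.76
Trial balance (start $0, +$727.38 each month, − disbursements):
  Dec: +$727.38 − $2,148.30 → -$1,420.92
  Jan: +$727.38 → -$693.54
  Feb: +$727.38 → $33.84
  Mar: +$727.38 → $761.22
  Apr: +$727.38 → $1,488.60
  May: +$727.38 → $2,215.98
  Jun: +$727.38 − $2,148.30 → $795.06
  Jul: +$727.38 → $1,522.44
  Aug: +$727.38 → $2,249.82
  Sep: +$727.38 → $2,977.20
  Oct: +$727.38 − $4,431.96 → -$727.38
  Nov: +$727.38 → $0.00
Lowest trial balance = -$1,420.92 (Dec)
Initial deposit = cushion − low point = $1,454.76 − (-$1,420.92) = $2,875.68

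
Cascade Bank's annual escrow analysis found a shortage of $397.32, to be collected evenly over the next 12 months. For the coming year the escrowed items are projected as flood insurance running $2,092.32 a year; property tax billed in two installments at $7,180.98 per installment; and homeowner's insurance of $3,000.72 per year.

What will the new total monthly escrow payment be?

$1,654.36

Flood insurance: $2,092.32/yr
Property tax: $7,180.98 × 2 = $14,361.96/yr
Homeowner's insurance: $3,000.72/yr
Yearly total = $2,092.32 + $14,361.96 + $3,000.72 = $19,455.00
Monthly = $19,455.00 / 12 = $1,621.25
Monthly shortage recovery: $397.32 / 12 = $33.11
New monthly escrow = $1,621.25 + $33.11 = $1,654.36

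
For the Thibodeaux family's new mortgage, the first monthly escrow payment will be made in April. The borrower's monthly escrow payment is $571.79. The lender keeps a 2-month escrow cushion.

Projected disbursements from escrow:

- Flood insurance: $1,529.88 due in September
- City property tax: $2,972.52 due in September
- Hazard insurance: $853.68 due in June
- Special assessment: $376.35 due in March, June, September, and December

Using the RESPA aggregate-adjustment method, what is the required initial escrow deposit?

Cushion = 2 × $571.79 = $1,143.58
Trial balance (start $0, +$571.79 each month, − disbursements):
  Apr: +$571.79 → $571.79
  May: +$571.79 → $1,143.58
  Jun: +$571.79 − $1,230.03 → $485.34
  Jul: +$571.79 → $1,057.13
  Aug: +$571.79 → $1,628.92
  Sep: +$571.79 − $4,878.75 → -$2,678.04
  Oct: +$571.79 → -$2,106.25
  Nov: +$571.79 → -$1,534.46
  Dec: +$571.79 − $376.35 → -$1,339.02
  Jan: +$571.79 → -$767.23
  Feb: +$571.79 → -$195.44
  Mar: +$571.79 − $376.35 → $0.00
Lowest trial balance = -$2,678.04 (Sep)
Initial deposit = cushion − low point = $1,143.58 − (-$2,678.04) = $3,821.62

$3,821.62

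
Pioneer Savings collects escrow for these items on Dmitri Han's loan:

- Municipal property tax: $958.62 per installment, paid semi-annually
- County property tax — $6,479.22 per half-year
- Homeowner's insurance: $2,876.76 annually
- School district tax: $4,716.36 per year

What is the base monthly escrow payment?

Municipal property tax: $958.62 × 2 = $1,917.24/yr
County property tax: $6,479.22 × 2 = $12,958.44/yr
Homeowner's insurance: $2,876.76/yr
School district tax: $4,716.36/yr
Annual escrow total = $1,917.24 + $12,958.44 + $2,876.76 + $4,716.36 = $22,468.80
Monthly escrow = $22,468.80 / 12 = $1,872.40

$1,872.40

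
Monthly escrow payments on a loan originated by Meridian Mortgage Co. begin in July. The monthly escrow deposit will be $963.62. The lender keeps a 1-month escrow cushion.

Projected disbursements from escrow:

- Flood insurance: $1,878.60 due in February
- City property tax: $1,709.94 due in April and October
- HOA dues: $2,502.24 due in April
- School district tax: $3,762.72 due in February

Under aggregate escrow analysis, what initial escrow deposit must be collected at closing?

Cushion = 1 × $963.62 = $963.62
Trial balance (start $0, +$963.62 each month, − disbursements):
  Jul: +$963.62 → $963.62
  Aug: +$963.62 → $1,927.24
  Sep: +$963.62 → $2,890.86
  Oct: +$963.62 − $1,709.94 → $2,144.54
  Nov: +$963.62 → $3,108.16
  Dec: +$963.62 → $4,071.78
  Jan: +$963.62 → $5,035.40
  Feb: +$963.62 − $5,641.32 → $357.70
  Mar: +$963.62 → $1,321.32
  Apr: +$963.62 − $4,212.18 → -$1,927.24
  May: +$963.62 → -$963.62
  Jun: +$963.62 → $0.00
Lowest trial balance = -$1,927.24 (Apr)
Initial deposit = cushion − low point = $963.62 − (-$1,927.24) = $2,890.86

$2,890.86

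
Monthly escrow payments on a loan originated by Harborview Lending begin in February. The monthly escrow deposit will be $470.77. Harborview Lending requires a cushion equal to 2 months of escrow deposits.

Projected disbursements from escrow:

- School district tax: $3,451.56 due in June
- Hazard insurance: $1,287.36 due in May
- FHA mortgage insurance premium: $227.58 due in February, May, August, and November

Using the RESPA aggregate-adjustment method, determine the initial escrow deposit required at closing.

Cushion = 2 × $470.77 = $941.54
Trial balance (start $0, +$470.77 each month, − disbursements):
  Feb: +$470.77 − $227.58 → $243.19
  Mar: +$470.77 → $713.96
  Apr: +$470.77 → $1,184.73
  May: +$470.77 − $1,514.94 → $140.56
  Jun: +$470.77 − $3,451.56 → -$2,840.23
  Jul: +$470.77 → -$2,369.46
  Aug: +$470.77 − $227.58 → -$2,126.27
  Sep: +$470.77 → -$1,655.50
  Oct: +$470.77 → -$1,184.73
  Nov: +$470.77 − $227.58 → -$941.54
  Dec: +$470.77 → -$470.77
  Jan: +$470.77 → $0.00
Lowest trial balance = -$2,840.23 (Jun)
Initial deposit = cushion − low point = $941.54 − (-$2,840.23) = $3,781.77

$3,781.77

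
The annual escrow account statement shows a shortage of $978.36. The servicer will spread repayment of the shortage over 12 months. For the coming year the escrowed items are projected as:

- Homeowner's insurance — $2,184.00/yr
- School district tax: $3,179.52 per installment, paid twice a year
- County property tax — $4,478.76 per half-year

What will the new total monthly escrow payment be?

Homeowner's insurance: $2,184.00 annually
School district tax: $3,179.52 × 2 = $6,359.04 annually
County property tax: $4,478.76 × 2 = $8,957.52 annually
Combined annual = $2,184.00 + $6,359.04 + $8,957.52 = $17,500.56
Monthly escrow = $17,500.56 / 12 = $1,458.38
Monthly shortage recovery: $978.36 / 12 = $81.53
Adjusted monthly = $1,458.38 + $81.53 = $1,539.91

$1,539.91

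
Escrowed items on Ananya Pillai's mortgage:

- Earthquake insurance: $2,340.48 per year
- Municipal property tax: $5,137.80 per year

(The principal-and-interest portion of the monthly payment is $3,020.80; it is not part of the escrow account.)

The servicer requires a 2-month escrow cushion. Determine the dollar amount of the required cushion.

$1,246.38

Earthquake insurance: $2,340.48
Municipal property tax: $5,137.80
Yearly total = $7,478.28
Per month = $7,478.28 ÷ 12 = $623.19
Cushion = 2 × $623.19 = $1,246.38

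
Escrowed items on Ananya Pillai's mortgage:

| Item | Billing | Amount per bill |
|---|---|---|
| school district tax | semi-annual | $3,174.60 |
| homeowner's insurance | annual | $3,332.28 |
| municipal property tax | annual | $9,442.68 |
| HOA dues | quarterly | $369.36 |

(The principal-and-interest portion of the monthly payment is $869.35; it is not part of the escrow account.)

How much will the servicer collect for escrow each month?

$1,716.80

School district tax = $3,174.60 × 2 = $6,349.20 per year
Homeowner's insurance = $3,332.28 per year
Municipal property tax = $9,442.68 per year
HOA dues = $369.36 × 4 = $1,477.44 per year
Total per year = $20,601.60
Per month = $20,601.60 / 12 = $1,716.80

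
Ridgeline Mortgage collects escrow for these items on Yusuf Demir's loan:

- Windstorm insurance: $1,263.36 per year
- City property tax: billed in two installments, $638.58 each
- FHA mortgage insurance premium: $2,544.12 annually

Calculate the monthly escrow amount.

$423.72

Windstorm insurance — $1,263.36
City property tax — $638.58 × 2 = $1,277.16
FHA mortgage insurance premium — $2,544.12
Annual escrow total = $5,084.64
Base monthly escrow = $5,084.64 ÷ 12 = $423.72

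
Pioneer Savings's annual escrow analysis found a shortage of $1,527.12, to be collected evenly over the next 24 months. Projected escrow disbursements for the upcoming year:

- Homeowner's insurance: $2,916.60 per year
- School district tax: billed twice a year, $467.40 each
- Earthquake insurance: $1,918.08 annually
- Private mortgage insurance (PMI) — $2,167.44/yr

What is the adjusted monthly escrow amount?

$725.04

Homeowner's insurance — $2,916.60/yr
School district tax — $467.40 × 2 = $934.80/yr
Earthquake insurance — $1,918.08/yr
Private mortgage insurance (PMI) — $2,167.44/yr
Combined annual = $2,916.60 + $934.80 + $1,918.08 + $2,167.44 = $7,936.92
Monthly = $7,936.92 ÷ 12 = $661.41
Shortage per month = $1,527.12 ÷ 24 = $63.63
New monthly escrow = $661.41 + $63.63 = $725.04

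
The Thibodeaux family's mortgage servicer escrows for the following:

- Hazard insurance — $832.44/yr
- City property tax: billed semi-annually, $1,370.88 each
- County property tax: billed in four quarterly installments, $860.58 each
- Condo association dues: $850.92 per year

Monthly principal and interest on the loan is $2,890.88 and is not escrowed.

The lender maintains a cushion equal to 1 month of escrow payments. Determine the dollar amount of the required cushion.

Hazard insurance: $832.44 per year
City property tax: $1,370.88 × 2 = $2,741.76 per year
County property tax: $860.58 × 4 = $3,442.32 per year
Condo association dues: $850.92 per year
Total annual escrow = $832.44 + $2,741.76 + $3,442.32 + $850.92 = $7,867.44
Base monthly escrow = $7,867.44 ÷ 12 = $655.62
Required cushion = 1 × $655.62 = $655.62

$655.62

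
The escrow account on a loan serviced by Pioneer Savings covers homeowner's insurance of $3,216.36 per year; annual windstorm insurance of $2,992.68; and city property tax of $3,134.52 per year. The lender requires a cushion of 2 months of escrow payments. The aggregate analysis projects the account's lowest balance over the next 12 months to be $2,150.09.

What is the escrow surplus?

$592.83

Homeowner's insurance = $3,216.36/yr
Windstorm insurance = $2,992.68/yr
City property tax = $3,134.52/yr
Annual escrow total = $3,216.36 + $2,992.68 + $3,134.52 = $9,343.56
Monthly = $9,343.56 ÷ 12 = $778.63
Cushion = 2 × $778.63 = $1,557.26
Excess over cushion: $2,150.09 − $1,557.26 = $592.83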